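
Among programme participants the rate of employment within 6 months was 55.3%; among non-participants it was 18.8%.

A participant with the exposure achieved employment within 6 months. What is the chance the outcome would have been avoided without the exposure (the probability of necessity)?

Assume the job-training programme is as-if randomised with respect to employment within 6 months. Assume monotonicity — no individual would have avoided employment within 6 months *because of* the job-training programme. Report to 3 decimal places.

PN ≈ 0.660

p₁ = 0.553, p₀ = 0.188.
Under exogeneity and monotonicity, PN = (p₁ − p₀) / p₁.
PN = (0.553 − 0.188) / 0.553 = 0.365 / 0.553 ≈ 0.6600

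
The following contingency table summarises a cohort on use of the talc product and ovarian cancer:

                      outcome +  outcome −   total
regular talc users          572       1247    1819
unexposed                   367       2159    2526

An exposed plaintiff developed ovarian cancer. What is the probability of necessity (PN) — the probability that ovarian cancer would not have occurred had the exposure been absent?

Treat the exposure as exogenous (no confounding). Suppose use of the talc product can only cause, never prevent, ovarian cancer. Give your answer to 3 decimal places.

PN ≈ 0.538

p₁ = P(outcome | exposed) = 572/1819 = 0.31446
p₀ = P(outcome | unexposed) = 367/2526 = 0.14529
Under exogeneity and monotonicity, PN = (p₁ − p₀)/p₁.
PN = (0.31446 − 0.14529) / 0.31446 ≈ 0.5380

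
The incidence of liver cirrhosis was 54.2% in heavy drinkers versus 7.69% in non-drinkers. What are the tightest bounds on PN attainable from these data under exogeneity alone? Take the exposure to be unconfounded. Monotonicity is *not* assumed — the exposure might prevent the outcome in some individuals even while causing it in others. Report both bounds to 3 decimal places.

p₁ = 0.542, p₀ = 0.0769.
Under exogeneity alone the bounds on PN are max{0,(p₁−p₀)/p₁} ≤ PN ≤ min{1,(1−p₀)/p₁}.
  lower = (p₁ − p₀)/p₁ = 0.4651 / 0.542 ≈ 0.8581
  upper = min{1, (1 − p₀)/p₁} = 0.9231 / 0.542 ≈ 1.7031 → capped at 1

0.858 ≤ PN ≤ 1.000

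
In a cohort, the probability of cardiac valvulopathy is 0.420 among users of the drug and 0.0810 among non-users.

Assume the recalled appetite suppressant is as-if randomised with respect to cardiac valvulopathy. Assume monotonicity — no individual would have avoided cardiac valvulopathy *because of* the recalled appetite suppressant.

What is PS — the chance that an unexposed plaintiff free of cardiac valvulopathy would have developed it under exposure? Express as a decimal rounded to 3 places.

PS ≈ 0.369

Let p₁ = 0.42, p₀ = 0.081.
Under exogeneity and monotonicity, PS = (p₁ − p₀) / (1 − p₀).
PS = (0.42 − 0.081) / (1 − 0.081) = 0.339 / 0.919 ≈ 0.3689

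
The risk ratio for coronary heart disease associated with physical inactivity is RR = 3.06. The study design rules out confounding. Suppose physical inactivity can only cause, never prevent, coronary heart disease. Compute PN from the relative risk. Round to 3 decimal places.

Under exogeneity and monotonicity, PN = (RR − 1) / RR = 1 − 1/RR.
PN = (3.06 − 1) / 3.06 = 2.06 / 3.06 ≈ 0.6732

PN ≈ 0.673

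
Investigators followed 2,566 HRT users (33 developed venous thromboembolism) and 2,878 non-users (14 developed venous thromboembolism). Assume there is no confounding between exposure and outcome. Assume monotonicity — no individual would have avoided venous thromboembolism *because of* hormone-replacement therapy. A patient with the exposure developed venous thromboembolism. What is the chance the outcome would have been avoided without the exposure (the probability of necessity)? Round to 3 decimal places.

p₁ = P(outcome | exposed) = 33/2566 = 0.01286
p₀ = P(outcome | unexposed) = 14/2878 = 0.0048645
Under exogeneity and monotonicity, PN = (p₁ − p₀) / p₁.
PN = (0.01286 − 0.0048645) / 0.01286 = 0.007996 / 0.01286 ≈ 0.6217

PN ≈ 0.622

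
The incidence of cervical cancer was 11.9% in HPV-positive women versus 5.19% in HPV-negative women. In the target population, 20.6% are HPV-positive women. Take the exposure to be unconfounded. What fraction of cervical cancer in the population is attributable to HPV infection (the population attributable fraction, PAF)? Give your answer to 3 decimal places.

p₁ = 0.119, p₀ = 0.0519.
Overall risk P(Y=1) = π·p₁ + (1−π)·p₀ = 0.206×0.119 + 0.794×0.0519 = 0.065723.
Under exogeneity, PAF = [P(Y=1) − p₀] / P(Y=1).
PAF = (0.065723 − 0.0519) / 0.065723 ≈ 0.2103

PAF ≈ 0.210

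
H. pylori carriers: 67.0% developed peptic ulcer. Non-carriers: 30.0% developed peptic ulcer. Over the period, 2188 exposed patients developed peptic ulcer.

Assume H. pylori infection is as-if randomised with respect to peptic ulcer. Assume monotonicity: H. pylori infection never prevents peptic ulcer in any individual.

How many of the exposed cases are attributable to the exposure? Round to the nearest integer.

p₁ = 0.67, p₀ = 0.3.
PN = (p₁ − p₀)/p₁ = (0.67 − 0.3) / 0.67 ≈ 0.55224.
Attributable cases ≈ PN × (exposed cases) = 0.55224 × 2188 ≈ 1208.30.

about 1208 cases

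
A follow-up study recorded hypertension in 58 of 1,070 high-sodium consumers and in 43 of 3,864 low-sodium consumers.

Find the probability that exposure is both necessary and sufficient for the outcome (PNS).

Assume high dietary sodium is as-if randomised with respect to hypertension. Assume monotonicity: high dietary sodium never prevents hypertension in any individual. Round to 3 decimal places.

PNS ≈ 0.043

p₁ = P(outcome | exposed) = 58/1070 = 0.054206
p₀ = P(outcome | unexposed) = 43/3864 = 0.011128
Under exogeneity and monotonicity, PNS = p₁ − p₀.
PNS = 0.054206 − 0.011128 = 0.043077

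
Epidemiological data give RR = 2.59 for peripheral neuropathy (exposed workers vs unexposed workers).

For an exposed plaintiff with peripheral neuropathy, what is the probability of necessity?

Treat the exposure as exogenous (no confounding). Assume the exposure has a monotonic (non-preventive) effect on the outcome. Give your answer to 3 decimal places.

Under exogeneity and monotonicity, PN = (RR − 1) / RR = 1 − 1/RR.
PN = (2.59 − 1) / 2.59 = 1.59 / 2.59 ≈ 0.6139

PN ≈ 0.614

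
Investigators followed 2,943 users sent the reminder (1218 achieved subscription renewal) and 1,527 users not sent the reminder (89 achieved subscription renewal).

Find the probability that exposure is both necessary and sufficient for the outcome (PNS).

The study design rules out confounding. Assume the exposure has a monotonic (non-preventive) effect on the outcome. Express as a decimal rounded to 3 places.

PNS ≈ 0.356

p₁ = P(outcome | exposed) = 1218/2943 = 0.41386
p₀ = P(outcome | unexposed) = 89/1527 = 0.058284
Under exogeneity and monotonicity, PNS = p₁ − p₀.
PNS = 0.41386 − 0.058284 = 0.35558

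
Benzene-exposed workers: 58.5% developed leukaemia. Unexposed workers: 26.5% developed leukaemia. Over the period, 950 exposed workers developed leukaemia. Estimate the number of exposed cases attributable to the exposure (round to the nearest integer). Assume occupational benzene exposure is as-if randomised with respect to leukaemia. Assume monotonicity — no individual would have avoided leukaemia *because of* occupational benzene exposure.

p₁ = 0.585, p₀ = 0.265.
PN = (p₁ − p₀)/p₁ = (0.585 − 0.265) / 0.585 ≈ 0.54701.
Attributable cases ≈ PN × (exposed cases) = 0.54701 × 950 ≈ 519.66.

about 520 cases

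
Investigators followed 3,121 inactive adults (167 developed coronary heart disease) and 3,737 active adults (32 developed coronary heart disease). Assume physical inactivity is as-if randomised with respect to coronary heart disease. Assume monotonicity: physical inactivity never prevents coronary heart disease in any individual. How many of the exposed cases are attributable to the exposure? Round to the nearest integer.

about 140 cases

p₁ = P(outcome | exposed) = 167/3121 = 0.053508
p₀ = P(outcome | unexposed) = 32/3737 = 0.008563
PN = (p₁ − p₀)/p₁ = (0.053508 − 0.008563) / 0.053508 ≈ 0.83997.
Attributable cases ≈ PN × (exposed cases) = 0.83997 × 167 ≈ 140.27.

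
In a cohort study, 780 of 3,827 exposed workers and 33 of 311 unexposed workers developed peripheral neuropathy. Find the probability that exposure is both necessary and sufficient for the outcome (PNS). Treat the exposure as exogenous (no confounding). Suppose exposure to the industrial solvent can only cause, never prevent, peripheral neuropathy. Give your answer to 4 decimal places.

PNS ≈ 0.0977

p₁ = P(outcome | exposed) = 780/3827 = 0.20381
p₀ = P(outcome | unexposed) = 33/311 = 0.10611
Under exogeneity and monotonicity, PNS = p₁ − p₀.
PNS = 0.20381 − 0.10611 = 0.097706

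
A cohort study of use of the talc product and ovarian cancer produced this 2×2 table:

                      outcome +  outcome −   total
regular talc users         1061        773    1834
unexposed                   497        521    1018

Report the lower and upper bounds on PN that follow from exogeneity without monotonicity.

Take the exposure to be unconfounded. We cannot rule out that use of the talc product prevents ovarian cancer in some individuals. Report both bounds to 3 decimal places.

p₁ = P(outcome | exposed) = 1061/1834 = 0.57852
p₀ = P(outcome | unexposed) = 497/1018 = 0.48821
Under exogeneity alone the bounds on PN are max{0,(p₁−p₀)/p₁} ≤ PN ≤ min{1,(1−p₀)/p₁}.
  lower = (p₁ − p₀)/p₁ = 0.090305 / 0.57852 ≈ 0.1561
  upper = min{1, (1 − p₀)/p₁} = 0.51179 / 0.57852 ≈ 0.8847

0.156 ≤ PN ≤ 0.885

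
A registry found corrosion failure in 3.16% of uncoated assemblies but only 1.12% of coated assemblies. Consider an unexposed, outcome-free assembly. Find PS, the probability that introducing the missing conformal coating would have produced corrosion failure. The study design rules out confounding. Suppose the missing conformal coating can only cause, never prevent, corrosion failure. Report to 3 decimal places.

p₁ = 0.0316, p₀ = 0.0112.
Under exogeneity and monotonicity, PS = (p₁ − p₀) / (1 − p₀).
PS = (0.0316 − 0.0112) / (1 − 0.0112) = 0.0204 / 0.9888 ≈ 0.0206

PS ≈ 0.021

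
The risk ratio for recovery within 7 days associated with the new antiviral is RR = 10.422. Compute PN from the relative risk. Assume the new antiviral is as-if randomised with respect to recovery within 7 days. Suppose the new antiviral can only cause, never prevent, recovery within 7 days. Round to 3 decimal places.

Under exogeneity and monotonicity, PN = (RR − 1) / RR = 1 − 1/RR.
PN = (10.422 − 1) / 10.422 = 9.422 / 10.422 ≈ 0.9040

PN ≈ 0.904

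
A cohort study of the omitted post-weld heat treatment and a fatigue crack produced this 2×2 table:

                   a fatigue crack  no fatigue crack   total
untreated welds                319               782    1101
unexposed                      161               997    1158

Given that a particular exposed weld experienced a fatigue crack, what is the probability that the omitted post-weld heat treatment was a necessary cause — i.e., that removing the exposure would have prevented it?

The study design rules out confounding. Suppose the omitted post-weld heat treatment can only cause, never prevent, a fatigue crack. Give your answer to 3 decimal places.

PN ≈ 0.520

p₁ = P(outcome | exposed) = 319/1101 = 0.28974
p₀ = P(outcome | unexposed) = 161/1158 = 0.13903
Under exogeneity and monotonicity, PN = (p₁ − p₀) / p₁.
PN = (0.28974 − 0.13903) / 0.28974 = 0.1507 / 0.28974 ≈ 0.5201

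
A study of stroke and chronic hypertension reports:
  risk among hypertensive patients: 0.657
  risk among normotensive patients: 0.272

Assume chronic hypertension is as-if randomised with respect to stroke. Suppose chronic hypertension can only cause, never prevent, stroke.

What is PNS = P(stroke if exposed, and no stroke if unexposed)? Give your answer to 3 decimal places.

Let p₁ = 0.657, p₀ = 0.272.
Under exogeneity and monotonicity, PNS = p₁ − p₀.
PNS = 0.657 − 0.272 = 0.385

PNS ≈ 0.385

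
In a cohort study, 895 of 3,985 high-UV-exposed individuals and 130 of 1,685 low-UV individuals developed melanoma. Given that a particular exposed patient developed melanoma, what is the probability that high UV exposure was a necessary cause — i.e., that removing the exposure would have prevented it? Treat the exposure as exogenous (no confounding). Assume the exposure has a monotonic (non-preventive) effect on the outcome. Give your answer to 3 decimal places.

PN ≈ 0.656

p₁ = P(outcome | exposed) = 895/3985 = 0.22459
p₀ = P(outcome | unexposed) = 130/1685 = 0.077151
Under exogeneity and monotonicity, PN = (p₁ − p₀) / p₁.
PN = (0.22459 − 0.077151) / 0.22459 = 0.14744 / 0.22459 ≈ 0.6565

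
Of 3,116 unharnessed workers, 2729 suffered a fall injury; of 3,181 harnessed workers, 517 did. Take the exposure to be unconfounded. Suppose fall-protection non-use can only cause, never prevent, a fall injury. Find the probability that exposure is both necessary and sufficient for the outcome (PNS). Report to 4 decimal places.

p₁ = P(outcome | exposed) = 2729/3116 = 0.8758
p₀ = P(outcome | unexposed) = 517/3181 = 0.16253
Under exogeneity and monotonicity, PNS = p₁ − p₀.
PNS = 0.8758 − 0.16253 = 0.71327

PNS ≈ 0.7133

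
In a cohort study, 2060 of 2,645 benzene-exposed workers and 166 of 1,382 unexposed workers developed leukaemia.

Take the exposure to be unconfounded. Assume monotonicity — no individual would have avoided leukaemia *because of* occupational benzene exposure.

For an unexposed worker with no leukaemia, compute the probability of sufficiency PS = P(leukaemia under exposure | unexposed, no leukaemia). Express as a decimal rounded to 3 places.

p₁ = P(outcome | exposed) = 2060/2645 = 0.77883
p₀ = P(outcome | unexposed) = 166/1382 = 0.12012
Under exogeneity and monotonicity, PS = (p₁ − p₀) / (1 − p₀).
PS = (0.77883 − 0.12012) / (1 − 0.12012) = 0.65871 / 0.87988 ≈ 0.7486

PS ≈ 0.749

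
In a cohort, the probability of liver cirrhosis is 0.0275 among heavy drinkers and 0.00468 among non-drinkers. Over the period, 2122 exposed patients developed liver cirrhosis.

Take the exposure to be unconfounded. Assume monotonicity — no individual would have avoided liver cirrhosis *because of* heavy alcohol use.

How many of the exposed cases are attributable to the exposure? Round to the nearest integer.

Let p₁ = 0.0275, p₀ = 0.00468.
PN = (p₁ − p₀)/p₁ = (0.0275 − 0.00468) / 0.0275 ≈ 0.82982.
Attributable cases ≈ PN × (exposed cases) = 0.82982 × 2122 ≈ 1760.87.

about 1761 cases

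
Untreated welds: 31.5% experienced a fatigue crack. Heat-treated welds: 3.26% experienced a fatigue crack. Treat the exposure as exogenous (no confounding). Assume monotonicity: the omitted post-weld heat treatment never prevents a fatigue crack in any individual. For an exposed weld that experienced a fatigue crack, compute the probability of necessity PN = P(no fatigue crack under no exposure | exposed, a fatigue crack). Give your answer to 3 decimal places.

p₁ = 0.315, p₀ = 0.0326.
Under exogeneity and monotonicity, PN = (p₁ − p₀) / p₁.
PN = (0.315 − 0.0326) / 0.315 = 0.2824 / 0.315 ≈ 0.8965

PN ≈ 0.897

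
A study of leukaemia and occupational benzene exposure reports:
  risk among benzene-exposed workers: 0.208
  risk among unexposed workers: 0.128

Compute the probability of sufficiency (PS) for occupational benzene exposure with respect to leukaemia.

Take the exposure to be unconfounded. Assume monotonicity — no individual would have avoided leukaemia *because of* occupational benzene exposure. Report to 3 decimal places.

PS ≈ 0.092

Let p₁ = 0.208, p₀ = 0.128.
Under exogeneity and monotonicity, PS = (p₁ − p₀) / (1 − p₀).
PS = (0.208 − 0.128) / (1 − 0.128) = 0.08 / 0.872 ≈ 0.0917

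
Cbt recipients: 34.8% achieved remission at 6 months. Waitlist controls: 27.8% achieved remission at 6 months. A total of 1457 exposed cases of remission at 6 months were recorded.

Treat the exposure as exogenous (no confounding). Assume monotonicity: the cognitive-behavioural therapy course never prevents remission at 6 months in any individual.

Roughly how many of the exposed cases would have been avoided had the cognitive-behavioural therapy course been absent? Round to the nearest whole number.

p₁ = 0.348, p₀ = 0.278.
PN = (p₁ − p₀)/p₁ = (0.348 − 0.278) / 0.348 ≈ 0.20115.
Attributable cases ≈ PN × (exposed cases) = 0.20115 × 1457 ≈ 293.07.

about 293 cases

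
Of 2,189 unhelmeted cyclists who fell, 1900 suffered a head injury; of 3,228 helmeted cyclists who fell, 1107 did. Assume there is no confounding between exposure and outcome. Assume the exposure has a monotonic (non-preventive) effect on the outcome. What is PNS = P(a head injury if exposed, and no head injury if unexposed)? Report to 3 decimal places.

p₁ = P(outcome | exposed) = 1900/2189 = 0.86798
p₀ = P(outcome | unexposed) = 1107/3228 = 0.34294
Under exogeneity and monotonicity, PNS = p₁ − p₀.
PNS = 0.86798 − 0.34294 = 0.52504

PNS ≈ 0.525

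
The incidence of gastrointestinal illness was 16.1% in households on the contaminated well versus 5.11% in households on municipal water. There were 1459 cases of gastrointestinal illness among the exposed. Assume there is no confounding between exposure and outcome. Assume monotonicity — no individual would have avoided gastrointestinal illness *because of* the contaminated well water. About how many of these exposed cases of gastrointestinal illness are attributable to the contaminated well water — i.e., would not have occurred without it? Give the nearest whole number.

p₁ = 0.161, p₀ = 0.0511.
PN = (p₁ − p₀)/p₁ = (0.161 − 0.0511) / 0.161 ≈ 0.68261.
Attributable cases ≈ PN × (exposed cases) = 0.68261 × 1459 ≈ 995.93.

about 996 cases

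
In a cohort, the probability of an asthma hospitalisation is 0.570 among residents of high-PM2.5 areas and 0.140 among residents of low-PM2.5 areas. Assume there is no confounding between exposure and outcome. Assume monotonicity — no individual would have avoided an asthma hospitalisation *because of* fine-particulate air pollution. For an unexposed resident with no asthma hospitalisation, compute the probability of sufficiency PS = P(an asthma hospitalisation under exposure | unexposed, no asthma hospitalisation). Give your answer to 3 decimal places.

Let p₁ = 0.57, p₀ = 0.14.
Under exogeneity and monotonicity, PS = (p₁ − p₀) / (1 − p₀).
PS = (0.57 − 0.14) / (1 − 0.14) = 0.43 / 0.86 ≈ 0.5000

PS ≈ 0.500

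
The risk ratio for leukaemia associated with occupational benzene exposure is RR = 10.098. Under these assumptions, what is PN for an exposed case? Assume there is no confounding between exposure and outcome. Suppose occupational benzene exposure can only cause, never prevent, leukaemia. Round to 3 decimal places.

PN ≈ 0.901

Under exogeneity and monotonicity, PN = (RR − 1) / RR = 1 − 1/RR.
PN = (10.098 − 1) / 10.098 = 9.098 / 10.098 ≈ 0.9010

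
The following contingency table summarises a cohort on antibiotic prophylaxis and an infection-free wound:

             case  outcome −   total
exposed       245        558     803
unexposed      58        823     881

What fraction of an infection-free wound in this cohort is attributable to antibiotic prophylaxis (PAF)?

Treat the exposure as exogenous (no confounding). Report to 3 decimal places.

PAF ≈ 0.634

p₁ = P(outcome | exposed) = 245/803 = 0.30511
p₀ = P(outcome | unexposed) = 58/881 = 0.065834
Exposure prevalence π = 803/1684 = 0.47684; overall risk P(Y=1) = 0.17993.
Under exogeneity, PAF = [P(Y=1) − p₀]/P(Y=1).
PAF = (0.17993 − 0.065834) / 0.17993 ≈ 0.6341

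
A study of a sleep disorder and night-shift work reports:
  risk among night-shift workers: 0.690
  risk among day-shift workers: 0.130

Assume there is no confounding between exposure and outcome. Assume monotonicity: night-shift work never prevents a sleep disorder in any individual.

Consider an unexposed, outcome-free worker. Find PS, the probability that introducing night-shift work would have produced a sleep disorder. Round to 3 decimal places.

PS ≈ 0.644

Let p₁ = 0.69, p₀ = 0.13.
Under exogeneity and monotonicity, PS = (p₁ − p₀) / (1 − p₀).
PS = (0.69 − 0.13) / (1 − 0.13) = 0.56 / 0.87 ≈ 0.6437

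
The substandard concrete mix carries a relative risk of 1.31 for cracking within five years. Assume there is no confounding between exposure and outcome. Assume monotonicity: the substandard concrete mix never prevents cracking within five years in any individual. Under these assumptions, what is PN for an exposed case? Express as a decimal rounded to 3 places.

PN ≈ 0.237

Under exogeneity and monotonicity, PN = (RR − 1) / RR = 1 − 1/RR.
PN = (1.31 − 1) / 1.31 = 0.31 / 1.31 ≈ 0.2366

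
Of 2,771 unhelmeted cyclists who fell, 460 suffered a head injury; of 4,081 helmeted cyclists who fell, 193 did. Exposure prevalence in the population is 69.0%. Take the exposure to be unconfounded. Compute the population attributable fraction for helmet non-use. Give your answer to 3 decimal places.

p₁ = P(outcome | exposed) = 460/2771 = 0.16601
p₀ = P(outcome | unexposed) = 193/4081 = 0.047292
Overall risk P(Y=1) = π·p₁ + (1−π)·p₀ = 0.69×0.16601 + 0.31×0.047292 = 0.1292.
Under exogeneity, PAF = [P(Y=1) − p₀] / P(Y=1).
PAF = (0.1292 − 0.047292) / 0.1292 ≈ 0.6340

PAF ≈ 0.634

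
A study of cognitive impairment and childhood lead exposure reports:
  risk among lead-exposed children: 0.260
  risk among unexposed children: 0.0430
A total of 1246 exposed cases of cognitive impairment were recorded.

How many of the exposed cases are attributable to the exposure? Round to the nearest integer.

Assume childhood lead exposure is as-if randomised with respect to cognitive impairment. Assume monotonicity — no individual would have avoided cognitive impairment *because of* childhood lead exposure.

Let p₁ = 0.26, p₀ = 0.043.
PN = (p₁ − p₀)/p₁ = (0.26 − 0.043) / 0.26 ≈ 0.83462.
Attributable cases ≈ PN × (exposed cases) = 0.83462 × 1246 ≈ 1039.93.

about 1040 cases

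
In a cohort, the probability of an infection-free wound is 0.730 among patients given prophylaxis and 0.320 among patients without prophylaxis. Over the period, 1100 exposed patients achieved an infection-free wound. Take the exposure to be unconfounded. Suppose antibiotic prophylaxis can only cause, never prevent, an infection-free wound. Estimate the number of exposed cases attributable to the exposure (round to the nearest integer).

about 618 cases

Let p₁ = 0.73, p₀ = 0.32.
PN = (p₁ − p₀)/p₁ = (0.73 − 0.32) / 0.73 ≈ 0.56164.
Attributable cases ≈ PN × (exposed cases) = 0.56164 × 1100 ≈ 617.81.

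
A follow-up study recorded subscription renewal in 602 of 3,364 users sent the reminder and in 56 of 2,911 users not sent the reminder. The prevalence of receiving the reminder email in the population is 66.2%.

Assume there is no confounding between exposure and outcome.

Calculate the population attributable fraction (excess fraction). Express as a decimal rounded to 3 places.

p₁ = P(outcome | exposed) = 602/3364 = 0.17895
p₀ = P(outcome | unexposed) = 56/2911 = 0.019237
Overall risk P(Y=1) = π·p₁ + (1−π)·p₀ = 0.662×0.17895 + 0.338×0.019237 = 0.12497.
Under exogeneity, PAF = [P(Y=1) − p₀] / P(Y=1).
PAF = (0.12497 − 0.019237) / 0.12497 ≈ 0.8461

PAF ≈ 0.846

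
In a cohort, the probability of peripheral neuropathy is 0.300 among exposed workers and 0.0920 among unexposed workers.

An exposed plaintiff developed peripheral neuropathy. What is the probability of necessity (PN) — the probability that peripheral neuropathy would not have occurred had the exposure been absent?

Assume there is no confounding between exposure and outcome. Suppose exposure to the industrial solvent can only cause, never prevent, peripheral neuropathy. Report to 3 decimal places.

PN ≈ 0.693

Let p₁ = 0.3, p₀ = 0.092.
Under exogeneity and monotonicity, PN = (p₁ − p₀) / p₁.
PN = (0.3 − 0.092) / 0.3 = 0.208 / 0.3 ≈ 0.6933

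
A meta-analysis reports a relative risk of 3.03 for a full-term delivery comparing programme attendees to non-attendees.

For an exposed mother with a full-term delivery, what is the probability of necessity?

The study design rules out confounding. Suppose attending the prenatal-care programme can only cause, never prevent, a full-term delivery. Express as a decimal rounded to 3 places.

Under exogeneity and monotonicity, PN = (RR − 1) / RR = 1 − 1/RR.
PN = (3.03 − 1) / 3.03 = 2.03 / 3.03 ≈ 0.6700

PN ≈ 0.670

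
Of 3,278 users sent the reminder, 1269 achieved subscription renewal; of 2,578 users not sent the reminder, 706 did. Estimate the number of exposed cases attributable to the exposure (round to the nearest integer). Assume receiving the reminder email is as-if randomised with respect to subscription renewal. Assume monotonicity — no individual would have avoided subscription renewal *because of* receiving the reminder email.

p₁ = P(outcome | exposed) = 1269/3278 = 0.38713
p₀ = P(outcome | unexposed) = 706/2578 = 0.27386
PN = (p₁ − p₀)/p₁ = (0.38713 − 0.27386) / 0.38713 ≈ 0.29259.
Attributable cases ≈ PN × (exposed cases) = 0.29259 × 1269 ≈ 371.30.

about 371 cases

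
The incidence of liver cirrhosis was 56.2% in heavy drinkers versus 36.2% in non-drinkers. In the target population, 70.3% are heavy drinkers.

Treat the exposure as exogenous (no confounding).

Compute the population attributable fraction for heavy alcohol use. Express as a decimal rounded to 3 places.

p₁ = 0.562, p₀ = 0.362.
Overall risk P(Y=1) = π·p₁ + (1−π)·p₀ = 0.703×0.562 + 0.297×0.362 = 0.5026.
Under exogeneity, PAF = [P(Y=1) − p₀] / P(Y=1).
PAF = (0.5026 − 0.362) / 0.5026 ≈ 0.2797

PAF ≈ 0.280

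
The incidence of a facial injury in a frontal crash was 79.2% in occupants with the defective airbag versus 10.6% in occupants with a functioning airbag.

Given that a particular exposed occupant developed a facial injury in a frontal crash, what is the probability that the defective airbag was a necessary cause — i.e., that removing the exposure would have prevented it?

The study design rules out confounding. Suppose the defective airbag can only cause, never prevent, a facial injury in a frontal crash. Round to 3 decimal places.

PN ≈ 0.866

p₁ = 0.792, p₀ = 0.106.
Under exogeneity and monotonicity, PN = (p₁ − p₀) / p₁.
PN = (0.792 − 0.106) / 0.792 = 0.686 / 0.792 ≈ 0.8662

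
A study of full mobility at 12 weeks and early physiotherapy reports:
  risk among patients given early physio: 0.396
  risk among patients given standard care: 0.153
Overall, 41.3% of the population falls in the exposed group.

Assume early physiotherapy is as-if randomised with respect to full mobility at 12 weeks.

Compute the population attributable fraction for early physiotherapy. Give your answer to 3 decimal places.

Let p₁ = 0.396, p₀ = 0.153.
Overall risk P(Y=1) = π·p₁ + (1−π)·p₀ = 0.413×0.396 + 0.587×0.153 = 0.25336.
Under exogeneity, PAF = [P(Y=1) − p₀] / P(Y=1).
PAF = (0.25336 − 0.153) / 0.25336 ≈ 0.3961

PAF ≈ 0.396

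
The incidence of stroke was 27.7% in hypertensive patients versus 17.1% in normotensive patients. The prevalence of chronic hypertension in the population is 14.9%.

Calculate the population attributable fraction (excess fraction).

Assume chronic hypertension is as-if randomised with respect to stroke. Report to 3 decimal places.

PAF ≈ 0.085

p₁ = 0.277, p₀ = 0.171.
Overall risk P(Y=1) = π·p₁ + (1−π)·p₀ = 0.149×0.277 + 0.851×0.171 = 0.18679.
Under exogeneity, PAF = [P(Y=1) − p₀] / P(Y=1).
PAF = (0.18679 − 0.171) / 0.18679 ≈ 0.0846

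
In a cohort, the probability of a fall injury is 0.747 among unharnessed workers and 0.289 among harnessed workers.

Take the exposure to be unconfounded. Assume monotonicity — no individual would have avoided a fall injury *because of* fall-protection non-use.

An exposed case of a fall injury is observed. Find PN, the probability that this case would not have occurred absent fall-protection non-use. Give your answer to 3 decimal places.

Let p₁ = 0.747, p₀ = 0.289.
Under exogeneity and monotonicity, PN = (p₁ − p₀) / p₁.
PN = (0.747 − 0.289) / 0.747 = 0.458 / 0.747 ≈ 0.6131

PN ≈ 0.613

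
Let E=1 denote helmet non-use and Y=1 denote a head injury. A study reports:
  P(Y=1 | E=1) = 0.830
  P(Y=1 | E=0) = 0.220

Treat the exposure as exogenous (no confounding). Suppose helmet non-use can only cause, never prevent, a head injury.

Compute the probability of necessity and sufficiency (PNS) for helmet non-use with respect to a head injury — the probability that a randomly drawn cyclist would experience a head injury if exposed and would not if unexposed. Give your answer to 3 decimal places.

Let p₁ = 0.83, p₀ = 0.22.
Under exogeneity and monotonicity, PNS = p₁ − p₀.
PNS = 0.83 − 0.22 = 0.61

PNS ≈ 0.610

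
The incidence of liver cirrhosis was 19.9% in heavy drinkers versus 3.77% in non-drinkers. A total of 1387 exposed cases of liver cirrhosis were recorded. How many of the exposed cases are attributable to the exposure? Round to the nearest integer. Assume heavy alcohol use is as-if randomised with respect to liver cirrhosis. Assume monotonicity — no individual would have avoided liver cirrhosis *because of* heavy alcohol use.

about 1124 cases

p₁ = 0.199, p₀ = 0.0377.
PN = (p₁ − p₀)/p₁ = (0.199 − 0.0377) / 0.199 ≈ 0.81055.
Attributable cases ≈ PN × (exposed cases) = 0.81055 × 1387 ≈ 1124.24.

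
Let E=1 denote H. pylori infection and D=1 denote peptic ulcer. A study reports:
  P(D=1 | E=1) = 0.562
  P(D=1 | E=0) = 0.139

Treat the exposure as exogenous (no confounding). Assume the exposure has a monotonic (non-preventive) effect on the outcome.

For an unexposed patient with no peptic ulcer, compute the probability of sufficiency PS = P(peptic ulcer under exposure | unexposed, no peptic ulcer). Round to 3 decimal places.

PS ≈ 0.491

Let p₁ = 0.562, p₀ = 0.139.
Under exogeneity and monotonicity, PS = (p₁ − p₀) / (1 − p₀).
PS = (0.562 − 0.139) / (1 − 0.139) = 0.423 / 0.861 ≈ 0.4913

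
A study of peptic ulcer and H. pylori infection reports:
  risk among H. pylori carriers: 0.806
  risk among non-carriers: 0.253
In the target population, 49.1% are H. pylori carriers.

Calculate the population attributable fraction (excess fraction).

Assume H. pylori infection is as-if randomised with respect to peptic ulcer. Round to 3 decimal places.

PAF ≈ 0.518

Let p₁ = 0.806, p₀ = 0.253.
Overall risk P(Y=1) = π·p₁ + (1−π)·p₀ = 0.491×0.806 + 0.509×0.253 = 0.52452.
Under exogeneity, PAF = [P(Y=1) − p₀] / P(Y=1).
PAF = (0.52452 − 0.253) / 0.52452 ≈ 0.5177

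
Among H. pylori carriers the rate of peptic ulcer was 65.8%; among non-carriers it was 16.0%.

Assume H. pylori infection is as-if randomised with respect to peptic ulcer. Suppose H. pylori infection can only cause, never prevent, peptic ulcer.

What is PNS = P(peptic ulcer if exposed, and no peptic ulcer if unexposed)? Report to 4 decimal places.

PNS ≈ 0.4980

p₁ = 0.658, p₀ = 0.16.
Under exogeneity and monotonicity, PNS = p₁ − p₀.
PNS = 0.658 − 0.16 = 0.498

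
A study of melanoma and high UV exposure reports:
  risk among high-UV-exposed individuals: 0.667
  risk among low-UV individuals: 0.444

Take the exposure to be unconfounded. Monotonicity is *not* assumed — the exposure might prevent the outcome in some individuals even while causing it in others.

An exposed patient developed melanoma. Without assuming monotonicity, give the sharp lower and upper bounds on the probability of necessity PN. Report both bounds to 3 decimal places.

Let p₁ = 0.667, p₀ = 0.444.
Under exogeneity alone the bounds on PN are max{0,(p₁−p₀)/p₁} ≤ PN ≤ min{1,(1−p₀)/p₁}.
  lower = (p₁ − p₀)/p₁ = 0.223 / 0.667 ≈ 0.3343
  upper = min{1, (1 − p₀)/p₁} = 0.556 / 0.667 ≈ 0.8336

0.334 ≤ PN ≤ 0.834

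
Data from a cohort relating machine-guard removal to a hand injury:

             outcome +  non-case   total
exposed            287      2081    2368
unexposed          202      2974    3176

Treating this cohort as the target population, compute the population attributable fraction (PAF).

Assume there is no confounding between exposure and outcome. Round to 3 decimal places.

PAF ≈ 0.279

p₁ = P(outcome | exposed) = 287/2368 = 0.1212
p₀ = P(outcome | unexposed) = 202/3176 = 0.063602
Exposure prevalence π = 2368/5544 = 0.42713; overall risk P(Y=1) = 0.088203.
Under exogeneity, PAF = [P(Y=1) − p₀]/P(Y=1).
PAF = (0.088203 − 0.063602) / 0.088203 ≈ 0.2789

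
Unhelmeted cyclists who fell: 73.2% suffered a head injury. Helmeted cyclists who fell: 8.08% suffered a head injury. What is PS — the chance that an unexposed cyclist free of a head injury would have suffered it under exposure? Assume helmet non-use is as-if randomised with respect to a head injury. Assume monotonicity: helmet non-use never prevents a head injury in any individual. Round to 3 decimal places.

PS ≈ 0.708

p₁ = 0.732, p₀ = 0.0808.
Under exogeneity and monotonicity, PS = (p₁ − p₀) / (1 − p₀).
PS = (0.732 − 0.0808) / (1 − 0.0808) = 0.6512 / 0.9192 ≈ 0.7084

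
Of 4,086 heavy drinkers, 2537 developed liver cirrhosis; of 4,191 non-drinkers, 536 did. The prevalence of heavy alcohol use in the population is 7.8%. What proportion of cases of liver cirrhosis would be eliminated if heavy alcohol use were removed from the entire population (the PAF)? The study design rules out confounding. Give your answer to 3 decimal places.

p₁ = P(outcome | exposed) = 2537/4086 = 0.6209
p₀ = P(outcome | unexposed) = 536/4191 = 0.12789
Overall risk P(Y=1) = π·p₁ + (1−π)·p₀ = 0.078×0.6209 + 0.922×0.12789 = 0.16635.
Under exogeneity, PAF = [P(Y=1) − p₀] / P(Y=1).
PAF = (0.16635 − 0.12789) / 0.16635 ≈ 0.2312

PAF ≈ 0.231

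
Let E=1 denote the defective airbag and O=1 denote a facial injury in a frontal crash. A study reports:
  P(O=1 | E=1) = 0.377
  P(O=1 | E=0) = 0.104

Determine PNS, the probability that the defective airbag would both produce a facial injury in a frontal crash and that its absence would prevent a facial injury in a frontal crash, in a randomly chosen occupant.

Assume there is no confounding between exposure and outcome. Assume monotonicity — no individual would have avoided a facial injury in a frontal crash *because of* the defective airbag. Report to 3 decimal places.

PNS ≈ 0.273

Let p₁ = 0.377, p₀ = 0.104.
Under exogeneity and monotonicity, PNS = p₁ − p₀.
PNS = 0.377 − 0.104 = 0.273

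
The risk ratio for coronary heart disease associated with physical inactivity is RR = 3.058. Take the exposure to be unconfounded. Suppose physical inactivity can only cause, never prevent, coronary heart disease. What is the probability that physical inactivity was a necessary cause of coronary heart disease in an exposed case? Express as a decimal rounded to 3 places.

Under exogeneity and monotonicity, PN = (RR − 1) / RR = 1 − 1/RR.
PN = (3.058 − 1) / 3.058 = 2.058 / 3.058 ≈ 0.6730

PN ≈ 0.673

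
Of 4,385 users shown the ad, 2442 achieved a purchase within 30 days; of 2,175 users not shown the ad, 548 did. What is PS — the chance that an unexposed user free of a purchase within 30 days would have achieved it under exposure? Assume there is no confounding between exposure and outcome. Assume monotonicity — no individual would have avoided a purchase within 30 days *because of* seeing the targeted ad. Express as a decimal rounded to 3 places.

p₁ = P(outcome | exposed) = 2442/4385 = 0.5569
p₀ = P(outcome | unexposed) = 548/2175 = 0.25195
Under exogeneity and monotonicity, PS = (p₁ − p₀) / (1 − p₀).
PS = (0.5569 − 0.25195) / (1 − 0.25195) = 0.30494 / 0.74805 ≈ 0.4077

PS ≈ 0.408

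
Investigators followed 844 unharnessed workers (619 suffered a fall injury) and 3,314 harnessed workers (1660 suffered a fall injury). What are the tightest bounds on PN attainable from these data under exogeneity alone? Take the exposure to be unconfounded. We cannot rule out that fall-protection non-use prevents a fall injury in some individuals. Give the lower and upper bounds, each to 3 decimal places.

0.317 ≤ PN ≤ 0.681

p₁ = P(outcome | exposed) = 619/844 = 0.73341
p₀ = P(outcome | unexposed) = 1660/3314 = 0.50091
Under exogeneity alone the bounds on PN are max{0,(p₁−p₀)/p₁} ≤ PN ≤ min{1,(1−p₀)/p₁}.
  lower = (p₁ − p₀)/p₁ = 0.23251 / 0.73341 ≈ 0.3170
  upper = min{1, (1 − p₀)/p₁} = 0.49909 / 0.73341 ≈ 0.6805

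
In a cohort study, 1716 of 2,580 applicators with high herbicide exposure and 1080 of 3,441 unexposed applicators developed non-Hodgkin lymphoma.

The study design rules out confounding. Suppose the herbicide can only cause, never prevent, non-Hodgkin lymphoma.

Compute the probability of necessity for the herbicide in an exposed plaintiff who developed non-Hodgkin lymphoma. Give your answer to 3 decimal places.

PN ≈ 0.528

p₁ = P(outcome | exposed) = 1716/2580 = 0.66512
p₀ = P(outcome | unexposed) = 1080/3441 = 0.31386
Under exogeneity and monotonicity, PN = (p₁ − p₀) / p₁.
PN = (0.66512 − 0.31386) / 0.66512 = 0.35125 / 0.66512 ≈ 0.5281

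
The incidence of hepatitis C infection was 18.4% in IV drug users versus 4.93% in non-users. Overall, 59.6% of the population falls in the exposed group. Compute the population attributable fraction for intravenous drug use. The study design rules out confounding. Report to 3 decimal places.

PAF ≈ 0.620

p₁ = 0.184, p₀ = 0.0493.
Overall risk P(Y=1) = π·p₁ + (1−π)·p₀ = 0.596×0.184 + 0.404×0.0493 = 0.12958.
Under exogeneity, PAF = [P(Y=1) − p₀] / P(Y=1).
PAF = (0.12958 − 0.0493) / 0.12958 ≈ 0.6195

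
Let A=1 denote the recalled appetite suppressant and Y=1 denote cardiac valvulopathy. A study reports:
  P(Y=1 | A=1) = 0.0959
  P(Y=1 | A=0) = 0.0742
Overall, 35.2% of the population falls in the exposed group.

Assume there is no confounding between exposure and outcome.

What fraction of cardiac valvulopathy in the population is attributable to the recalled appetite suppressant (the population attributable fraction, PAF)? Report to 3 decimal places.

PAF ≈ 0.093

Let p₁ = 0.0959, p₀ = 0.0742.
Overall risk P(Y=1) = π·p₁ + (1−π)·p₀ = 0.352×0.0959 + 0.648×0.0742 = 0.081838.
Under exogeneity, PAF = [P(Y=1) − p₀] / P(Y=1).
PAF = (0.081838 − 0.0742) / 0.081838 ≈ 0.0933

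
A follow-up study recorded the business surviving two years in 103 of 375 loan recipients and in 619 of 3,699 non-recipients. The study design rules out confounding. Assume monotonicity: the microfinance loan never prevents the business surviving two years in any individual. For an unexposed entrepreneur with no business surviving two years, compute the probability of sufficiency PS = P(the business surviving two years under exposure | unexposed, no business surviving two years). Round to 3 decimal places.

PS ≈ 0.129

p₁ = P(outcome | exposed) = 103/375 = 0.27467
p₀ = P(outcome | unexposed) = 619/3699 = 0.16734
Under exogeneity and monotonicity, PS = (p₁ − p₀) / (1 − p₀).
PS = (0.27467 − 0.16734) / (1 − 0.16734) = 0.10732 / 0.83266 ≈ 0.1289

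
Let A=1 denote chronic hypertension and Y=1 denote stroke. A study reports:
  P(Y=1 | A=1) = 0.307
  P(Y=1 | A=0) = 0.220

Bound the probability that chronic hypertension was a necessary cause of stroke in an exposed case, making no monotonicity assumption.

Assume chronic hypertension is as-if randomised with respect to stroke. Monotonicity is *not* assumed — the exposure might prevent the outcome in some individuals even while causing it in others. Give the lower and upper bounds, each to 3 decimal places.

Let p₁ = 0.307, p₀ = 0.22.
Under exogeneity alone the bounds on PN are max{0,(p₁−p₀)/p₁} ≤ PN ≤ min{1,(1−p₀)/p₁}.
  lower = (p₁ − p₀)/p₁ = 0.087 / 0.307 ≈ 0.2834
  upper = min{1, (1 − p₀)/p₁} = 0.78 / 0.307 ≈ 2.5407 → capped at 1

0.283 ≤ PN ≤ 1.000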